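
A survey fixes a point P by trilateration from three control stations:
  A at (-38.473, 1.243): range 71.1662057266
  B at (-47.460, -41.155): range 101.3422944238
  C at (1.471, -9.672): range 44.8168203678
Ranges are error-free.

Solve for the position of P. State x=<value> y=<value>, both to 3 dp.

x=28.110 y=26.368

eq1: (x + 38.473)² + (y − 1.243)² = 71.1662057266²
eq2: (x + 47.460)² + (y + 41.155)² = 101.3422944238²
eq3: (x − 1.471)² + (y + 9.672)² = 44.8168203678²
eq2−eq1, eq2−eq3 (x²,y² cancel):
  17.974·x + 84.796·y = 2741.162955
  97.862·x + 62.966·y = 4411.239051
det = 17.974·62.966 − 84.796·97.862 = -7166.555268
x = (2741.162955·62.966 − 84.796·4411.239051) / -7166.555268 = 28.110487
y = (17.974·4411.239051 − 2741.162955·97.862) / -7166.555268 = 26.368049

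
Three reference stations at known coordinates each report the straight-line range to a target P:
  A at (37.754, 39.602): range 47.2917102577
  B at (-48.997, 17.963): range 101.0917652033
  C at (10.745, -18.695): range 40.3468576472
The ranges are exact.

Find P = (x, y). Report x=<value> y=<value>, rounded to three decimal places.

eq1: (x − 37.754)² + (y − 39.602)² = 47.2917102577²
eq2: (x + 48.997)² + (y − 17.963)² = 101.0917652033²
eq3: (x − 10.745)² + (y + 18.695)² = 40.3468576472²
eq2−eq3, eq2−eq1 (x²,y² cancel):
  119.484·x − 73.316·y = 6333.258742
  173.502·x + 43.278·y = 8253.346675
det = 119.484·43.278 − -73.316·173.502 = 17891.501184
x = (6333.258742·43.278 − -73.316·8253.346675) / 17891.501184 = 49.140267
y = (119.484·8253.346675 − 6333.258742·173.502) / 17891.501184 = -6.298532

x=49.140 y=-6.299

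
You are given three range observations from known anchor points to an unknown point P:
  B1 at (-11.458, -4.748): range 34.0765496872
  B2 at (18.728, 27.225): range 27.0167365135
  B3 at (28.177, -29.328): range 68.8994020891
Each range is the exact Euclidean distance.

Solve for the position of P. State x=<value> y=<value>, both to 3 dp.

eq1: (x + 11.458)² + (y + 4.748)² = 34.0765496872²
eq2: (x − 18.728)² + (y − 27.225)² = 27.0167365135²
eq3: (x − 28.177)² + (y + 29.328)² = 68.8994020891²
eq3−eq1, eq3−eq2 (x²,y² cancel):
  -79.270·x + 49.160·y = 2085.670725
  -18.898·x + 113.106·y = 3455.087252
det = -79.270·113.106 − 49.160·-18.898 = -8036.886940
x = (2085.670725·113.106 − 49.160·3455.087252) / -8036.886940 = -8.218329
y = (-79.270·3455.087252 − 2085.670725·-18.898) / -8036.886940 = 29.174202

x=-8.218 y=29.174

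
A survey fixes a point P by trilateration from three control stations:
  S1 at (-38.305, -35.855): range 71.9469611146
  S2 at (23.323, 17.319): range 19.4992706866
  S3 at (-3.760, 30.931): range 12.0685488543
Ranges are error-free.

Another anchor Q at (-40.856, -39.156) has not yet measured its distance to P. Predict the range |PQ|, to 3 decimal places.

eq1: (x + 38.305)² + (y + 35.855)² = 71.9469611146²
eq2: (x − 23.323)² + (y − 17.319)² = 19.4992706866²
eq3: (x + 3.760)² + (y − 30.931)² = 12.0685488543²
eq2−eq3, eq2−eq1 (x²,y² cancel):
  -54.166·x + 27.224·y = 361.525957
  -123.256·x − 106.348·y = -2887.199696
det = -54.166·-106.348 − 27.224·-123.256 = 9115.967112
x = (361.525957·-106.348 − 27.224·-2887.199696) / 9115.967112 = 4.404751
y = (-54.166·-2887.199696 − 361.525957·-123.256) / 9115.967112 = 22.043553
|P − Q| = √((4.404751 − -40.856)² + (22.043553 − -39.156)²) = 76.117809

76.118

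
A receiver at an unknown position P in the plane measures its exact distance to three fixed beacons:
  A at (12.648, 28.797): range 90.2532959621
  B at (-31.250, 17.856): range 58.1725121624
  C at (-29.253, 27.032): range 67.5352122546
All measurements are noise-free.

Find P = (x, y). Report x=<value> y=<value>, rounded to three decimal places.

x=-48.311 y=-37.758

eq1: (x − 12.648)² + (y − 28.797)² = 90.2532959621²
eq2: (x + 31.250)² + (y − 17.856)² = 58.1725121624²
eq3: (x + 29.253)² + (y − 27.032)² = 67.5352122546²
eq2−eq1, eq2−eq3 (x²,y² cancel):
  87.796·x + 21.882·y = -5067.776384
  3.994·x + 18.352·y = -885.895926
det = 87.796·18.352 − 21.882·3.994 = 1523.835484
x = (-5067.776384·18.352 − 21.882·-885.895926) / 1523.835484 = -48.311421
y = (87.796·-885.895926 − -5067.776384·3.994) / 1523.835484 = -37.758289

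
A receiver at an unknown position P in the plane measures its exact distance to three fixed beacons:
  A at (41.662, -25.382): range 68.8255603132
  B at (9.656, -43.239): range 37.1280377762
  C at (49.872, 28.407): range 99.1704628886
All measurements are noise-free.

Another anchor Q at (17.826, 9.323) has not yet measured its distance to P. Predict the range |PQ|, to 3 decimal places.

eq1: (x − 41.662)² + (y + 25.382)² = 68.8255603132²
eq2: (x − 9.656)² + (y + 43.239)² = 37.1280377762²
eq3: (x − 49.872)² + (y − 28.407)² = 99.1704628886²
eq3−eq2, eq3−eq1 (x²,y² cancel):
  -80.432·x − 143.292·y = 7124.964944
  -16.420·x − 107.578·y = 4183.617092
det = -80.432·-107.578 − -143.292·-16.420 = 6299.859056
x = (7124.964944·-107.578 − -143.292·4183.617092) / 6299.859056 = -26.510215
y = (-80.432·4183.617092 − 7124.964944·-16.420) / 6299.859056 = -34.842806
|P − Q| = √((-26.510215 − 17.826)² + (-34.842806 − 9.323)²) = 62.580495

62.580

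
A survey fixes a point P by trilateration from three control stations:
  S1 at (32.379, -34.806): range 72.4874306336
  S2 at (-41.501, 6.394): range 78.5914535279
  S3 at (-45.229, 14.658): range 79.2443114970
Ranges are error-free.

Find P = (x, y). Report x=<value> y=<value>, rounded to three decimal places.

eq1: (x − 32.379)² + (y + 34.806)² = 72.4874306336²
eq2: (x + 41.501)² + (y − 6.394)² = 78.5914535279²
eq3: (x + 45.229)² + (y − 14.658)² = 79.2443114970²
eq1−eq2, eq1−eq3 (x²,y² cancel):
  -147.760·x + 82.400·y = -1418.830008
  -155.216·x + 98.928·y = -1024.571177
det = -147.760·98.928 − 82.400·-155.216 = -1827.802880
x = (-1418.830008·98.928 − 82.400·-1024.571177) / -1827.802880 = 30.603601
y = (-147.760·-1024.571177 − -1418.830008·-155.216) / -1827.802880 = 37.659685

x=30.604 y=37.660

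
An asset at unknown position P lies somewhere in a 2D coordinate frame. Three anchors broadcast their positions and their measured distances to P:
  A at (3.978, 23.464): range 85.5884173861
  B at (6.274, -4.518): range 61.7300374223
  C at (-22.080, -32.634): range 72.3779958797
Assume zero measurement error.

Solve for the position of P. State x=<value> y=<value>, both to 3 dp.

eq1: (x − 3.978)² + (y − 23.464)² = 85.5884173861²
eq2: (x − 6.274)² + (y + 4.518)² = 61.7300374223²
eq3: (x + 22.080)² + (y + 32.634)² = 72.3779958797²
eq3−eq1, eq3−eq2 (x²,y² cancel):
  52.116·x + 112.196·y = -3072.923479
  56.708·x + 56.232·y = -64.752189
det = 52.116·56.232 − 112.196·56.708 = -3431.823856
x = (-3072.923479·56.232 − 112.196·-64.752189) / -3431.823856 = 48.234322
y = (52.116·-64.752189 − -3072.923479·56.708) / -3431.823856 = -49.794141

x=48.234 y=-49.794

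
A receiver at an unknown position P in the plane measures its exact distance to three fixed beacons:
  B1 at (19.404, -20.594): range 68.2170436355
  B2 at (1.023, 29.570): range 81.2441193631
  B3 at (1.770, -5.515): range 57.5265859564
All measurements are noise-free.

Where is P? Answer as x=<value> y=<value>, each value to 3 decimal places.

eq1: (x − 19.404)² + (y + 20.594)² = 68.2170436355²
eq2: (x − 1.023)² + (y − 29.570)² = 81.2441193631²
eq3: (x − 1.770)² + (y + 5.515)² = 57.5265859564²
eq1−eq3, eq1−eq2 (x²,y² cancel):
  -35.268·x + 30.158·y = 577.177024
  -36.762·x + 100.328·y = -1872.238512
det = -35.268·100.328 − 30.158·-36.762 = -2429.699508
x = (577.177024·100.328 − 30.158·-1872.238512) / -2429.699508 = -47.071658
y = (-35.268·-1872.238512 − 577.177024·-36.762) / -2429.699508 = -35.909086

x=-47.072 y=-35.909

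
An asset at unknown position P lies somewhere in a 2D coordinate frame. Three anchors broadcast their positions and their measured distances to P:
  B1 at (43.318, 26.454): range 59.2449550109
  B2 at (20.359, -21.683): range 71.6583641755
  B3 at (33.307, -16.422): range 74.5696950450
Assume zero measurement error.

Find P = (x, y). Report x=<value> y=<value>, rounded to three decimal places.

eq1: (x − 43.318)² + (y − 26.454)² = 59.2449550109²
eq2: (x − 20.359)² + (y + 21.683)² = 71.6583641755²
eq3: (x − 33.307)² + (y + 16.422)² = 74.5696950450²
eq3−eq1, eq3−eq2 (x²,y² cancel):
  20.022·x + 85.752·y = 3247.899632
  -25.896·x − 10.522·y = -68.678700
det = 20.022·-10.522 − 85.752·-25.896 = 2009.962308
x = (3247.899632·-10.522 − 85.752·-68.678700) / 2009.962308 = -14.072435
y = (20.022·-68.678700 − 3247.899632·-25.896) / 2009.962308 = 41.161232

x=-14.072 y=41.161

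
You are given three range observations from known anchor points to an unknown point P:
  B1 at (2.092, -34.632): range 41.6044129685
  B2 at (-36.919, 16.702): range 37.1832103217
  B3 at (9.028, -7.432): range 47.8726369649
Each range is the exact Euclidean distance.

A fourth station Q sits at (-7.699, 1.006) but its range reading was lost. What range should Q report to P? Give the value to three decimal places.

36.361

eq1: (x − 2.092)² + (y + 34.632)² = 41.6044129685²
eq2: (x + 36.919)² + (y − 16.702)² = 37.1832103217²
eq3: (x − 9.028)² + (y + 7.432)² = 47.8726369649²
eq2−eq3, eq2−eq1 (x²,y² cancel):
  91.894·x − 48.268·y = -2414.428197
  78.022·x − 102.668·y = -786.553526
det = 91.894·-102.668 − -48.268·78.022 = -5668.607296
x = (-2414.428197·-102.668 − -48.268·-786.553526) / -5668.607296 = -37.031874
y = (91.894·-786.553526 − -2414.428197·78.022) / -5668.607296 = -20.481039
|P − Q| = √((-37.031874 − -7.699)² + (-20.481039 − 1.006)²) = 36.360835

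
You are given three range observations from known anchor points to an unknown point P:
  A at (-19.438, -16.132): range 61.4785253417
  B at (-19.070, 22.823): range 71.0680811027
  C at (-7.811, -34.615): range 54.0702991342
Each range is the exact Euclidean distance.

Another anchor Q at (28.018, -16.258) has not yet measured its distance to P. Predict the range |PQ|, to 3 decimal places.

14.229

eq1: (x + 19.438)² + (y + 16.132)² = 61.4785253417²
eq2: (x + 19.070)² + (y − 22.823)² = 71.0680811027²
eq3: (x + 7.811)² + (y + 34.615)² = 54.0702991342²
eq3−eq2, eq3−eq1 (x²,y² cancel):
  -22.518·x + 114.876·y = -2501.730620
  -23.254·x + 36.966·y = -1477.144508
det = -22.518·36.966 − 114.876·-23.254 = 1838.926116
x = (-2501.730620·36.966 − 114.876·-1477.144508) / 1838.926116 = 41.986178
y = (-22.518·-1477.144508 − -2501.730620·-23.254) / 1838.926116 = -13.547528
|P − Q| = √((41.986178 − 28.018)² + (-13.547528 − -16.258)²) = 14.228726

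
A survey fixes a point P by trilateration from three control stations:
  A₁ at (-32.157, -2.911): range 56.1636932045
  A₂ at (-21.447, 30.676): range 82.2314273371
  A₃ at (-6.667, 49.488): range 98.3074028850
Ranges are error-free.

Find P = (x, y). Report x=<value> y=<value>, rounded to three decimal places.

x=0.572 y=-48.552

eq1: (x + 32.157)² + (y + 2.911)² = 56.1636932045²
eq2: (x + 21.447)² + (y − 30.676)² = 82.2314273371²
eq3: (x + 6.667)² + (y − 49.488)² = 98.3074028850²
eq1−eq3, eq1−eq2 (x²,y² cancel):
  50.980·x + 104.798·y = -5059.020565
  21.420·x + 67.174·y = -3249.202993
det = 50.980·67.174 − 104.798·21.420 = 1179.757360
x = (-5059.020565·67.174 − 104.798·-3249.202993) / 1179.757360 = 0.572429
y = (50.980·-3249.202993 − -5059.020565·21.420) / 1179.757360 = -48.552482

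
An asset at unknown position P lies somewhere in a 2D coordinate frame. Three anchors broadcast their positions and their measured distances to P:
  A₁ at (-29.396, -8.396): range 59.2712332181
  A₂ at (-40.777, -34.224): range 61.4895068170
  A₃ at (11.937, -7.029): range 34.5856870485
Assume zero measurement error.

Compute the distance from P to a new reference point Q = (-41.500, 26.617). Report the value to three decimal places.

eq1: (x + 29.396)² + (y + 8.396)² = 59.2712332181²
eq2: (x + 40.777)² + (y + 34.224)² = 61.4895068170²
eq3: (x − 11.937)² + (y + 7.029)² = 34.5856870485²
eq1−eq2, eq1−eq3 (x²,y² cancel):
  -22.762·x − 51.656·y = 1631.547912
  82.666·x + 2.734·y = 1574.190517
det = -22.762·2.734 − -51.656·82.666 = 4207.963588
x = (1631.547912·2.734 − -51.656·1574.190517) / 4207.963588 = 20.384453
y = (-22.762·1574.190517 − 1631.547912·82.666) / 4207.963588 = -40.567191
|P − Q| = √((20.384453 − -41.500)² + (-40.567191 − 26.617)²) = 91.342220

91.342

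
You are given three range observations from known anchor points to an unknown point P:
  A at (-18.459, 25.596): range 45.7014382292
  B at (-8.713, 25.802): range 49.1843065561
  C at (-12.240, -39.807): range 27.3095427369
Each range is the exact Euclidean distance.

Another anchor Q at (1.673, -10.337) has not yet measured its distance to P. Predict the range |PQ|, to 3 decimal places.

32.380

eq1: (x + 18.459)² + (y − 25.596)² = 45.7014382292²
eq2: (x + 8.713)² + (y − 25.802)² = 49.1843065561²
eq3: (x + 12.240)² + (y + 39.807)² = 27.3095427369²
eq3−eq1, eq3−eq2 (x²,y² cancel):
  -12.438·x + 130.806·y = -2081.335284
  7.054·x + 131.218·y = -2666.040163
det = -12.438·131.218 − 130.806·7.054 = -2554.795008
x = (-2081.335284·131.218 − 130.806·-2666.040163) / -2554.795008 = -29.601356
y = (-12.438·-2666.040163 − -2081.335284·7.054) / -2554.795008 = -18.726335
|P − Q| = √((-29.601356 − 1.673)² + (-18.726335 − -10.337)²) = 32.380029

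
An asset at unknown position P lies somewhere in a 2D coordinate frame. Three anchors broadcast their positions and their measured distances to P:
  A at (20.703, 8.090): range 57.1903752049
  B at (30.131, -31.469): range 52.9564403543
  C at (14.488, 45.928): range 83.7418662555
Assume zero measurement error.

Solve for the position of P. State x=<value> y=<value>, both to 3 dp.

x=-22.771 y=-29.068

eq1: (x − 20.703)² + (y − 8.090)² = 57.1903752049²
eq2: (x − 30.131)² + (y + 31.469)² = 52.9564403543²
eq3: (x − 14.488)² + (y − 45.928)² = 83.7418662555²
eq2−eq1, eq2−eq3 (x²,y² cancel):
  -18.856·x + 79.118·y = -1870.467254
  -31.286·x + 154.794·y = -3787.207383
det = -18.856·154.794 − 79.118·-31.286 = -443.509916
x = (-1870.467254·154.794 − 79.118·-3787.207383) / -443.509916 = -22.771003
y = (-18.856·-3787.207383 − -1870.467254·-31.286) / -443.509916 = -29.068446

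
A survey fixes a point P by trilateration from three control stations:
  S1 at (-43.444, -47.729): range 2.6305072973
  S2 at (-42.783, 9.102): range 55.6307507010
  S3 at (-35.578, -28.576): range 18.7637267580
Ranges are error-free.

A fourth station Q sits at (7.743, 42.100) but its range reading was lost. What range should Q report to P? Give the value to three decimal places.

eq1: (x + 43.444)² + (y + 47.729)² = 2.6305072973²
eq2: (x + 42.783)² + (y − 9.102)² = 55.6307507010²
eq3: (x + 35.578)² + (y + 28.576)² = 18.7637267580²
eq2−eq1, eq2−eq3 (x²,y² cancel):
  -1.322·x − 113.662·y = 5340.067939
  14.410·x − 75.356·y = 2911.853349
det = -1.322·-75.356 − -113.662·14.410 = 1737.490052
x = (5340.067939·-75.356 − -113.662·2911.853349) / 1737.490052 = -41.116255
y = (-1.322·2911.853349 − 5340.067939·14.410) / 1737.490052 = -46.503777
|P − Q| = √((-41.116255 − 7.743)² + (-46.503777 − 42.100)²) = 101.182291

101.182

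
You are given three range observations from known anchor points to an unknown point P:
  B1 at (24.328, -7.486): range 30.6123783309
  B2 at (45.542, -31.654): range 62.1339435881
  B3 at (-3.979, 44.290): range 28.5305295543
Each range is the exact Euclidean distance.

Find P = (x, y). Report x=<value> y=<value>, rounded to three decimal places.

eq1: (x − 24.328)² + (y + 7.486)² = 30.6123783309²
eq2: (x − 45.542)² + (y + 31.654)² = 62.1339435881²
eq3: (x + 3.979)² + (y − 44.290)² = 28.5305295543²
eq2−eq1, eq2−eq3 (x²,y² cancel):
  -42.428·x + 48.336·y = 495.351539
  -99.042·x + 151.888·y = 1948.022890
det = -42.428·151.888 − 48.336·-99.042 = -1657.009952
x = (495.351539·151.888 − 48.336·1948.022890) / -1657.009952 = 11.419171
y = (-42.428·1948.022890 − 495.351539·-99.042) / -1657.009952 = 20.271519

x=11.419 y=20.272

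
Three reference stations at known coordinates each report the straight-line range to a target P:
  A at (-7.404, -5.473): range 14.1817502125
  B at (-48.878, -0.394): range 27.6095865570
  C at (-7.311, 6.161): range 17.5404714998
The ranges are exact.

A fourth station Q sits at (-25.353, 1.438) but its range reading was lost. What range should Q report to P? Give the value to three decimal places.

6.752

eq1: (x + 7.404)² + (y + 5.473)² = 14.1817502125²
eq2: (x + 48.878)² + (y + 0.394)² = 27.6095865570²
eq3: (x + 7.311)² + (y − 6.161)² = 17.5404714998²
eq2−eq1, eq2−eq3 (x²,y² cancel):
  82.948·x − 10.158·y = -1743.273944
  83.134·x + 13.110·y = -1843.184349
det = 82.948·13.110 − -10.158·83.134 = 1931.923452
x = (-1743.273944·13.110 − -10.158·-1843.184349) / 1931.923452 = -21.521240
y = (82.948·-1843.184349 − -1743.273944·83.134) / 1931.923452 = -4.121861
|P − Q| = √((-21.521240 − -25.353)² + (-4.121861 − 1.438)²) = 6.752365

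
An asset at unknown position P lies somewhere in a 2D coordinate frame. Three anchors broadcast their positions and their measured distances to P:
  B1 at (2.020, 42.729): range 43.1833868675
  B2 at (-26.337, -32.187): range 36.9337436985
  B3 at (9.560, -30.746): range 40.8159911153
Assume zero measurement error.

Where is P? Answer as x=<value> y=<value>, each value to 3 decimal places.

eq1: (x − 2.020)² + (y − 42.729)² = 43.1833868675²
eq2: (x + 26.337)² + (y + 32.187)² = 36.9337436985²
eq3: (x − 9.560)² + (y + 30.746)² = 40.8159911153²
eq2−eq1, eq2−eq3 (x²,y² cancel):
  56.714·x + 149.832·y = -400.496175
  71.794·x + 2.882·y = -994.774129
det = 56.714·2.882 − 149.832·71.794 = -10593.588860
x = (-400.496175·2.882 − 149.832·-994.774129) / -10593.588860 = -13.960780
y = (56.714·-994.774129 − -400.496175·71.794) / -10593.588860 = 2.611428

x=-13.961 y=2.611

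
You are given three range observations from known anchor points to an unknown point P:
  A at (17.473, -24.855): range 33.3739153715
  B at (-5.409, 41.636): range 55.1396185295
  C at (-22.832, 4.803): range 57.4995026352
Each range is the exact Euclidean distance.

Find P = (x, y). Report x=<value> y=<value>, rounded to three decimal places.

x=34.658 y=3.754

eq1: (x − 17.473)² + (y + 24.855)² = 33.3739153715²
eq2: (x + 5.409)² + (y − 41.636)² = 55.1396185295²
eq3: (x + 22.832)² + (y − 4.803)² = 57.4995026352²
eq1−eq2, eq1−eq3 (x²,y² cancel):
  -45.764·x + 132.982·y = -1086.822281
  -80.610·x + 59.316·y = -2571.082297
det = -45.764·59.316 − 132.982·-80.610 = 8005.141596
x = (-1086.822281·59.316 − 132.982·-2571.082297) / 8005.141596 = 34.657940
y = (-45.764·-2571.082297 − -1086.822281·-80.610) / 8005.141596 = 3.754370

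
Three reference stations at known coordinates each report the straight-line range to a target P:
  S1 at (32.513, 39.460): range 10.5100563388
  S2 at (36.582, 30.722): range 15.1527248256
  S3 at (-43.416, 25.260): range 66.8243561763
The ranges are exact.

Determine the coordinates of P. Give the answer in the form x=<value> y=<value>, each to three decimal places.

x=22.491 y=36.294

eq1: (x − 32.513)² + (y − 39.460)² = 10.5100563388²
eq2: (x − 36.582)² + (y − 30.722)² = 15.1527248256²
eq3: (x + 43.416)² + (y − 25.260)² = 66.8243561763²
eq1−eq3, eq1−eq2 (x²,y² cancel):
  -151.858·x − 28.400·y = -4446.203407
  8.138·x − 17.476·y = -451.246546
det = -151.858·-17.476 − -28.400·8.138 = 2884.989608
x = (-4446.203407·-17.476 − -28.400·-451.246546) / 2884.989608 = 22.491051
y = (-151.858·-451.246546 − -4446.203407·8.138) / 2884.989608 = 36.294273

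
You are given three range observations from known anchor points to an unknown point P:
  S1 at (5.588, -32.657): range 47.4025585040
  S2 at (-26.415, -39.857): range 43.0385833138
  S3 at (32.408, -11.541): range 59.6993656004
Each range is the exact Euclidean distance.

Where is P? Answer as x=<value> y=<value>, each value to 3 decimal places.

eq1: (x − 5.588)² + (y + 32.657)² = 47.4025585040²
eq2: (x + 26.415)² + (y + 39.857)² = 43.0385833138²
eq3: (x − 32.408)² + (y + 11.541)² = 59.6993656004²
eq1−eq3, eq1−eq2 (x²,y² cancel):
  53.640·x + 42.232·y = -1231.243948
  -64.006·x − 14.400·y = 1583.310180
det = 53.640·-14.400 − 42.232·-64.006 = 1930.685392
x = (-1231.243948·-14.400 − 42.232·1583.310180) / 1930.685392 = -25.450259
y = (53.640·1583.310180 − -1231.243948·-64.006) / 1930.685392 = 3.170769

x=-25.450 y=3.171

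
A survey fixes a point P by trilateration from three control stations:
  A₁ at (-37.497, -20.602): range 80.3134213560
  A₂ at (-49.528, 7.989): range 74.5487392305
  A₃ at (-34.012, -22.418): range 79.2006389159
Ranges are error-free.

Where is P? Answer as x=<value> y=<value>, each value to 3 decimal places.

x=19.612 y=35.868

eq1: (x + 37.497)² + (y + 20.602)² = 80.3134213560²
eq2: (x + 49.528)² + (y − 7.989)² = 74.5487392305²
eq3: (x + 34.012)² + (y + 22.418)² = 79.2006389159²
eq1−eq2, eq1−eq3 (x²,y² cancel):
  -24.062·x + 57.182·y = 1579.110621
  6.970·x − 3.632·y = 6.419900
det = -24.062·-3.632 − 57.182·6.970 = -311.165356
x = (1579.110621·-3.632 − 57.182·6.419900) / -311.165356 = 19.611542
y = (-24.062·6.419900 − 1579.110621·6.970) / -311.165356 = 35.867993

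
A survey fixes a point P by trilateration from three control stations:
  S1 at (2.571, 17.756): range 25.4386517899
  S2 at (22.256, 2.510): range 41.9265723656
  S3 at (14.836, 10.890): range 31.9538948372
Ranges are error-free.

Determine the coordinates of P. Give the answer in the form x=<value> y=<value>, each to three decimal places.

x=9.139 y=42.332

eq1: (x − 2.571)² + (y − 17.756)² = 25.4386517899²
eq2: (x − 22.256)² + (y − 2.510)² = 41.9265723656²
eq3: (x − 14.836)² + (y − 10.890)² = 31.9538948372²
eq1−eq3, eq1−eq2 (x²,y² cancel):
  24.530·x − 13.732·y = -357.112971
  39.370·x − 30.492·y = -930.968406
det = 24.530·-30.492 − -13.732·39.370 = -207.339920
x = (-357.112971·-30.492 − -13.732·-930.968406) / -207.339920 = 9.139434
y = (24.530·-930.968406 − -357.112971·39.370) / -207.339920 = 42.332018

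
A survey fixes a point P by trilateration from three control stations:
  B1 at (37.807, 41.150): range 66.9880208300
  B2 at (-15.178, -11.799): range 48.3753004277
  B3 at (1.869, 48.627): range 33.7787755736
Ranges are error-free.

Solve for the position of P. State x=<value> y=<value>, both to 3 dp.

x=-28.860 y=34.601

eq1: (x − 37.807)² + (y − 41.150)² = 66.9880208300²
eq2: (x + 15.178)² + (y + 11.799)² = 48.3753004277²
eq3: (x − 1.869)² + (y − 48.627)² = 33.7787755736²
eq1−eq2, eq1−eq3 (x²,y² cancel):
  -105.970·x − 105.898·y = -605.878421
  -71.876·x + 14.954·y = 2591.775796
det = -105.970·14.954 − -105.898·-71.876 = -9196.200028
x = (-605.878421·14.954 − -105.898·2591.775796) / -9196.200028 = -28.860134
y = (-105.970·2591.775796 − -605.878421·-71.876) / -9196.200028 = 34.601096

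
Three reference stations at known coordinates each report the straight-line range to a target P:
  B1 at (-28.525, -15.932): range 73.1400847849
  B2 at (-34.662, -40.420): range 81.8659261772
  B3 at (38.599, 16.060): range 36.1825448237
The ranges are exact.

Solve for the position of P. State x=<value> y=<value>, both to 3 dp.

eq1: (x + 28.525)² + (y + 15.932)² = 73.1400847849²
eq2: (x + 34.662)² + (y + 40.420)² = 81.8659261772²
eq3: (x − 38.599)² + (y − 16.060)² = 36.1825448237²
eq3−eq1, eq3−eq2 (x²,y² cancel):
  -134.248·x − 63.984·y = -4720.597604
  -146.522·x − 112.960·y = -4305.429076
det = -134.248·-112.960 − -63.984·-146.522 = 5789.590432
x = (-4720.597604·-112.960 − -63.984·-4305.429076) / 5789.590432 = 44.521307
y = (-134.248·-4305.429076 − -4720.597604·-146.522) / 5789.590432 = -19.634577

x=44.521 y=-19.635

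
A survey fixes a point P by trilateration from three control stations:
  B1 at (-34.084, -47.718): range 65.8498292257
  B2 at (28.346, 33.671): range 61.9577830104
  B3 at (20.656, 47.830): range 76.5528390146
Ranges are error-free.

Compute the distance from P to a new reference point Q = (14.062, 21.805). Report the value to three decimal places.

eq1: (x + 34.084)² + (y + 47.718)² = 65.8498292257²
eq2: (x − 28.346)² + (y − 33.671)² = 61.9577830104²
eq3: (x − 20.656)² + (y − 47.830)² = 76.5528390146²
eq1−eq3, eq1−eq2 (x²,y² cancel):
  109.480·x + 191.096·y = -2248.484496
  124.860·x + 162.778·y = -1004.061490
det = 109.480·162.778 − 191.096·124.860 = -6039.311120
x = (-2248.484496·162.778 − 191.096·-1004.061490) / -6039.311120 = 28.833036
y = (109.480·-1004.061490 − -2248.484496·124.860) / -6039.311120 = -28.284869
|P − Q| = √((28.833036 − 14.062)² + (-28.284869 − 21.805)²) = 52.222394

52.222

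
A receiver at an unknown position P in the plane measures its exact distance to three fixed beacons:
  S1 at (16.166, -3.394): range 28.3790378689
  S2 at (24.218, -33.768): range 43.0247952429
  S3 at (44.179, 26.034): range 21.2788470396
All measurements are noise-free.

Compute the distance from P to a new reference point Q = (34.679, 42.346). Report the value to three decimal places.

38.561

eq1: (x − 16.166)² + (y + 3.394)² = 28.3790378689²
eq2: (x − 24.218)² + (y + 33.768)² = 43.0247952429²
eq3: (x − 44.179)² + (y − 26.034)² = 21.2788470396²
eq1−eq2, eq1−eq3 (x²,y² cancel):
  16.104·x − 60.748·y = 408.167341
  56.026·x + 58.856·y = 2709.274864
det = 16.104·58.856 − -60.748·56.026 = 4351.284472
x = (408.167341·58.856 − -60.748·2709.274864) / 4351.284472 = 43.344931
y = (16.104·2709.274864 − 408.167341·56.026) / 4351.284472 = 4.771506
|P − Q| = √((43.344931 − 34.679)² + (4.771506 − 42.346)²) = 38.560874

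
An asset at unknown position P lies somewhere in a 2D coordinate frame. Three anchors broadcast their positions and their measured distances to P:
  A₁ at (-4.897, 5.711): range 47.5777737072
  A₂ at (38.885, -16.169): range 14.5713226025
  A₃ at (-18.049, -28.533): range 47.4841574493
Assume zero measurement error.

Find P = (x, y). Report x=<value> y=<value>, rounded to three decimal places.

x=29.418 y=-27.246

eq1: (x + 4.897)² + (y − 5.711)² = 47.5777737072²
eq2: (x − 38.885)² + (y + 16.169)² = 14.5713226025²
eq3: (x + 18.049)² + (y + 28.533)² = 47.4841574493²
eq2−eq1, eq2−eq3 (x²,y² cancel):
  -87.564·x + 43.760·y = -3768.204765
  -113.868·x − 24.728·y = -2676.003062
det = -87.564·-24.728 − 43.760·-113.868 = 7148.146272
x = (-3768.204765·-24.728 − 43.760·-2676.003062) / 7148.146272 = 29.417705
y = (-87.564·-2676.003062 − -3768.204765·-113.868) / 7148.146272 = -27.245722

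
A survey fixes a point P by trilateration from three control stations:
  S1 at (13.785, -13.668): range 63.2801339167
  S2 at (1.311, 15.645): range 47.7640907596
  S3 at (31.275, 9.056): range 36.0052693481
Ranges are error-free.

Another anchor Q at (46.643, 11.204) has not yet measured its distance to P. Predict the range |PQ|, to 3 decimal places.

eq1: (x − 13.785)² + (y + 13.668)² = 63.2801339167²
eq2: (x − 1.311)² + (y − 15.645)² = 47.7640907596²
eq3: (x − 31.275)² + (y − 9.056)² = 36.0052693481²
eq1−eq2, eq1−eq3 (x²,y² cancel):
  -24.948·x + 58.626·y = 1592.611279
  34.980·x + 45.448·y = 3391.292240
det = -24.948·45.448 − 58.626·34.980 = -3184.574184
x = (1592.611279·45.448 − 58.626·3391.292240) / -3184.574184 = 39.702922
y = (-24.948·3391.292240 − 1592.611279·34.980) / -3184.574184 = 44.060993
|P − Q| = √((39.702922 − 46.643)² + (44.060993 − 11.204)²) = 33.581940

33.582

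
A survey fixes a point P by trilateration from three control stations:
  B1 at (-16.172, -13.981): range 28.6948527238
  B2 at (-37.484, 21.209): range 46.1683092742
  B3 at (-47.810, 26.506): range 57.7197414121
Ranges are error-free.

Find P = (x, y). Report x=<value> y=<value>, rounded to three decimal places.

eq1: (x + 16.172)² + (y + 13.981)² = 28.6948527238²
eq2: (x + 37.484)² + (y − 21.209)² = 46.1683092742²
eq3: (x + 47.810)² + (y − 26.506)² = 57.7197414121²
eq3−eq2, eq3−eq1 (x²,y² cancel):
  20.652·x − 10.594·y = 66.563568
  63.276·x − 80.974·y = -23.188215
det = 20.652·-80.974 − -10.594·63.276 = -1001.929104
x = (66.563568·-80.974 − -10.594·-23.188215) / -1001.929104 = 5.624724
y = (20.652·-23.188215 − 66.563568·63.276) / -1001.929104 = 4.681728

x=5.625 y=4.682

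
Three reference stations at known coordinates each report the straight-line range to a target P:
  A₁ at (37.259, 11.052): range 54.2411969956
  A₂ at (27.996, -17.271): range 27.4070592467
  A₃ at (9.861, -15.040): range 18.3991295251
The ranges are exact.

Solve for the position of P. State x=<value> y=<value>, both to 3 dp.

eq1: (x − 37.259)² + (y − 11.052)² = 54.2411969956²
eq2: (x − 27.996)² + (y + 17.271)² = 27.4070592467²
eq3: (x − 9.861)² + (y + 15.040)² = 18.3991295251²
eq2−eq1, eq2−eq3 (x²,y² cancel):
  18.526·x + 56.646·y = -1762.644227
  -36.270·x + 4.462·y = -346.003607
det = 18.526·4.462 − 56.646·-36.270 = 2137.213432
x = (-1762.644227·4.462 − 56.646·-346.003607) / 2137.213432 = 5.490702
y = (18.526·-346.003607 − -1762.644227·-36.270) / 2137.213432 = -32.912562

x=5.491 y=-32.913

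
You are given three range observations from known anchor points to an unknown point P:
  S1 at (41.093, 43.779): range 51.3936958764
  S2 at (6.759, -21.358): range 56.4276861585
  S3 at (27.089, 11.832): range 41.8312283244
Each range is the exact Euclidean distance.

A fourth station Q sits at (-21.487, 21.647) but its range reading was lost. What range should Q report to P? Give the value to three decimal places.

eq1: (x − 41.093)² + (y − 43.779)² = 51.3936958764²
eq2: (x − 6.759)² + (y + 21.358)² = 56.4276861585²
eq3: (x − 27.089)² + (y − 11.832)² = 41.8312283244²
eq2−eq3, eq2−eq1 (x²,y² cancel):
  40.660·x + 66.380·y = 1806.194002
  68.668·x + 130.274·y = 3646.159034
det = 40.660·130.274 − 66.380·68.668 = 738.759000
x = (1806.194002·130.274 − 66.380·3646.159034) / 738.759000 = -9.112470
y = (40.660·3646.159034 − 1806.194002·68.668) / 738.759000 = 32.791609
|P − Q| = √((-9.112470 − -21.487)² + (32.791609 − 21.647)²) = 16.653267

16.653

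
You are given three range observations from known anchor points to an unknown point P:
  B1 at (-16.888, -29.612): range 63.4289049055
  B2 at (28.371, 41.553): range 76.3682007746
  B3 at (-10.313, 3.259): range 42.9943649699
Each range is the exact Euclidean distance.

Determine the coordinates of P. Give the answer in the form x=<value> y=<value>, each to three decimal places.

eq1: (x + 16.888)² + (y + 29.612)² = 63.4289049055²
eq2: (x − 28.371)² + (y − 41.553)² = 76.3682007746²
eq3: (x + 10.313)² + (y − 3.259)² = 42.9943649699²
eq2−eq1, eq2−eq3 (x²,y² cancel):
  -90.518·x − 142.330·y = 439.385750
  -77.368·x − 76.588·y = 1569.000270
det = -90.518·-76.588 − -142.330·-77.368 = -4079.194856
x = (439.385750·-76.588 − -142.330·1569.000270) / -4079.194856 = -46.495482
y = (-90.518·1569.000270 − 439.385750·-77.368) / -4079.194856 = 26.482768

x=-46.495 y=26.483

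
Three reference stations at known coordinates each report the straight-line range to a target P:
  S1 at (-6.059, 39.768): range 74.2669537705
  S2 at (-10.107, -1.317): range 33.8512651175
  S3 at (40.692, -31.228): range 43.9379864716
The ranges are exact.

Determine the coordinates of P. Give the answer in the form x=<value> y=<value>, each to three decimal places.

eq1: (x + 6.059)² + (y − 39.768)² = 74.2669537705²
eq2: (x + 10.107)² + (y + 1.317)² = 33.8512651175²
eq3: (x − 40.692)² + (y + 31.228)² = 43.9379864716²
eq3−eq1, eq3−eq2 (x²,y² cancel):
  -93.502·x + 141.992·y = -4597.855310
  -101.598·x + 59.822·y = -1742.502405
det = -93.502·59.822 − 141.992·-101.598 = 8832.626572
x = (-4597.855310·59.822 − 141.992·-1742.502405) / 8832.626572 = -3.128345
y = (-93.502·-1742.502405 − -4597.855310·-101.598) / 8832.626572 = -34.441108

x=-3.128 y=-34.441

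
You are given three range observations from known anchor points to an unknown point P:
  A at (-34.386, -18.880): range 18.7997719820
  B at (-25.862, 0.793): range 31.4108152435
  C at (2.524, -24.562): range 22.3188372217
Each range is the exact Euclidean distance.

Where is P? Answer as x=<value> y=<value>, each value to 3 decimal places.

x=-19.149 y=-29.892

eq1: (x + 34.386)² + (y + 18.880)² = 18.7997719820²
eq2: (x + 25.862)² + (y − 0.793)² = 31.4108152435²
eq3: (x − 2.524)² + (y + 24.562)² = 22.3188372217²
eq3−eq2, eq3−eq1 (x²,y² cancel):
  -56.772·x + 50.710·y = -428.699346
  -73.820·x + 11.364·y = 1073.888044
det = -56.772·11.364 − 50.710·-73.820 = 3098.255192
x = (-428.699346·11.364 − 50.710·1073.888044) / 3098.255192 = -19.149037
y = (-56.772·1073.888044 − -428.699346·-73.820) / 3098.255192 = -29.892101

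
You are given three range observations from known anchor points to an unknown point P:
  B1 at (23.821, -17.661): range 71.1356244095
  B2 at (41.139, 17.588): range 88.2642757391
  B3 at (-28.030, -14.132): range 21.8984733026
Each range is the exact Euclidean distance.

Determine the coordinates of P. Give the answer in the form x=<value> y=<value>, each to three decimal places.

x=-45.234 y=-0.584

eq1: (x − 23.821)² + (y + 17.661)² = 71.1356244095²
eq2: (x − 41.139)² + (y − 17.588)² = 88.2642757391²
eq3: (x + 28.030)² + (y + 14.132)² = 21.8984733026²
eq2−eq3, eq2−eq1 (x²,y² cancel):
  -138.338·x − 63.440·y = 6294.678498
  -34.636·x − 70.498·y = 1607.901209
det = -138.338·-70.498 − -63.440·-34.636 = 7555.244484
x = (6294.678498·-70.498 − -63.440·1607.901209) / 7555.244484 = -45.234405
y = (-138.338·1607.901209 − 6294.678498·-34.636) / 7555.244484 = -0.583880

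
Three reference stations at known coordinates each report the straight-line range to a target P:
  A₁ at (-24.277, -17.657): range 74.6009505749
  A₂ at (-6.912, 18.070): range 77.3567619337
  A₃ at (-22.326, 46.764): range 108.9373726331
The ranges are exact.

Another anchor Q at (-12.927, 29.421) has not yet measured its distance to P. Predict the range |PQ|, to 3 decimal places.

eq1: (x + 24.277)² + (y + 17.657)² = 74.6009505749²
eq2: (x + 6.912)² + (y − 18.070)² = 77.3567619337²
eq3: (x + 22.326)² + (y − 46.764)² = 108.9373726331²
eq1−eq2, eq1−eq3 (x²,y² cancel):
  34.730·x + 71.454·y = -945.608524
  3.902·x + 128.842·y = -4517.869736
det = 34.730·128.842 − 71.454·3.902 = 4195.869152
x = (-945.608524·128.842 − 71.454·-4517.869736) / 4195.869152 = 47.900867
y = (34.730·-4517.869736 − -945.608524·3.902) / 4195.869152 = -36.515879
|P − Q| = √((47.900867 − -12.927)² + (-36.515879 − 29.421)²) = 89.708982

89.709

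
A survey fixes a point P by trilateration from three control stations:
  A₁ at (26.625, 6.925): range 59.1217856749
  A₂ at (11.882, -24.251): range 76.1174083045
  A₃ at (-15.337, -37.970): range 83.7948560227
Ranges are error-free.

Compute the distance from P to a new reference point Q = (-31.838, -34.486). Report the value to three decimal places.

eq1: (x − 26.625)² + (y − 6.925)² = 59.1217856749²
eq2: (x − 11.882)² + (y + 24.251)² = 76.1174083045²
eq3: (x + 15.337)² + (y + 37.970)² = 83.7948560227²
eq3−eq2, eq3−eq1 (x²,y² cancel):
  54.438·x + 27.438·y = 280.066505
  83.924·x + 89.790·y = 2606.094135
det = 54.438·89.790 − 27.438·83.924 = 2585.281308
x = (280.066505·89.790 − 27.438·2606.094135) / 2585.281308 = -17.931836
y = (54.438·2606.094135 − 280.066505·83.924) / 2585.281308 = 45.784670
|P − Q| = √((-17.931836 − -31.838)² + (45.784670 − -34.486)²) = 81.466323

81.466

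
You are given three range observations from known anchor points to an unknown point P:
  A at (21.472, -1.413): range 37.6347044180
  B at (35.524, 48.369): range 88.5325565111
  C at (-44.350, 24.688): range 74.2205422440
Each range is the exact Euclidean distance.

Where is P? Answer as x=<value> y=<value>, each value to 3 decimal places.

eq1: (x − 21.472)² + (y + 1.413)² = 37.6347044180²
eq2: (x − 35.524)² + (y − 48.369)² = 88.5325565111²
eq3: (x + 44.350)² + (y − 24.688)² = 74.2205422440²
eq3−eq2, eq3−eq1 (x²,y² cancel):
  159.748·x + 47.362·y = -1304.229778
  131.644·x − 52.202·y = 1978.941423
det = 159.748·-52.202 − 47.362·131.644 = -14574.088224
x = (-1304.229778·-52.202 − 47.362·1978.941423) / -14574.088224 = 1.759508
y = (159.748·1978.941423 − -1304.229778·131.644) / -14574.088224 = -33.472143

x=1.760 y=-33.472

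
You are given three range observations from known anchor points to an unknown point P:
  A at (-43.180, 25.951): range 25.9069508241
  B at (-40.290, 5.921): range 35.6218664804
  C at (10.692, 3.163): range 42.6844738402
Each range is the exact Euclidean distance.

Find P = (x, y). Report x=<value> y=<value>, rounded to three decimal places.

x=-18.619 y=34.193

eq1: (x + 43.180)² + (y − 25.951)² = 25.9069508241²
eq2: (x + 40.290)² + (y − 5.921)² = 35.6218664804²
eq3: (x − 10.692)² + (y − 3.163)² = 42.6844738402²
eq1−eq2, eq1−eq3 (x²,y² cancel):
  5.780·x − 40.060·y = -1477.371731
  107.744·x − 45.576·y = -3564.437574
det = 5.780·-45.576 − -40.060·107.744 = 4052.795360
x = (-1477.371731·-45.576 − -40.060·-3564.437574) / 4052.795360 = -18.618921
y = (5.780·-3564.437574 − -1477.371731·107.744) / 4052.795360 = 34.192570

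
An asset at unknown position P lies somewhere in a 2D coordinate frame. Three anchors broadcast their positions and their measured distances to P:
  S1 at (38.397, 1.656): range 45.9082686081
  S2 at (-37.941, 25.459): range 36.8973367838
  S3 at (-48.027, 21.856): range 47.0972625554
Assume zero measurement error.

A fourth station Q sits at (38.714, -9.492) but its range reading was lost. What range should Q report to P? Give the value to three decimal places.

52.733

eq1: (x − 38.397)² + (y − 1.656)² = 45.9082686081²
eq2: (x + 37.941)² + (y − 25.459)² = 36.8973367838²
eq3: (x + 48.027)² + (y − 21.856)² = 47.0972625554²
eq1−eq2, eq1−eq3 (x²,y² cancel):
  -152.676·x + 47.606·y = 1356.763882
  -172.848·x + 40.400·y = 1196.622506
det = -152.676·40.400 − 47.606·-172.848 = 2060.491488
x = (1356.763882·40.400 − 47.606·1196.622506) / 2060.491488 = -1.044969
y = (-152.676·1196.622506 − 1356.763882·-172.848) / 2060.491488 = 25.148556
|P − Q| = √((-1.044969 − 38.714)² + (25.148556 − -9.492)²) = 52.732758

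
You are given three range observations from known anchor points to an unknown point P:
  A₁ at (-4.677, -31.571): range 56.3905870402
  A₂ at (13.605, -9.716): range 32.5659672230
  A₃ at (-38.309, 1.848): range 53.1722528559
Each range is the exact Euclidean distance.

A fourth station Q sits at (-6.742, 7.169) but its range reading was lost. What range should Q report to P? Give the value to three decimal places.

23.287

eq1: (x + 4.677)² + (y + 31.571)² = 56.3905870402²
eq2: (x − 13.605)² + (y + 9.716)² = 32.5659672230²
eq3: (x + 38.309)² + (y − 1.848)² = 53.1722528559²
eq2−eq3, eq2−eq1 (x²,y² cancel):
  -103.828·x + 23.128·y = -575.248349
  -36.564·x − 43.710·y = -1380.250397
det = -103.828·-43.710 − 23.128·-36.564 = 5383.974072
x = (-575.248349·-43.710 − 23.128·-1380.250397) / 5383.974072 = 10.599333
y = (-103.828·-1380.250397 − -575.248349·-36.564) / 5383.974072 = 22.710967
|P − Q| = √((10.599333 − -6.742)² + (22.710967 − 7.169)²) = 23.286790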